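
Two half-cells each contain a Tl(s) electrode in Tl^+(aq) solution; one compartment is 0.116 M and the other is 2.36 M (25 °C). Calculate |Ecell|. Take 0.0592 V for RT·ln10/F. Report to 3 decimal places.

0.077 V

For a concentration cell E°cell = 0, since both electrodes use the same couple.
The compartment with the higher Tl^+(aq) concentration (2.36 M) acts as the cathode; ions are reduced there and produced at the dilute (0.116 M) anode.
With n = 1, Ecell = −(0.0592/1)·log([dilute]/[conc]) = −(0.0592/1)·log(0.116/2.36) = +0.077 V.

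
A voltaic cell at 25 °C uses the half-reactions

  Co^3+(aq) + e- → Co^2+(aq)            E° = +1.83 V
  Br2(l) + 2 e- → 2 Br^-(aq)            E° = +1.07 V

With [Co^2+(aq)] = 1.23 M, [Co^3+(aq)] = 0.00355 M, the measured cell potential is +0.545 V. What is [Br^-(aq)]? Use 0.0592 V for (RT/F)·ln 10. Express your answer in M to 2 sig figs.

0.081 M

The Co³⁺/Co²⁺ couple has the larger reduction potential, so it is the cathode: E°cell = +1.83 − (+1.07) = +0.76 V and n = 2.
From the Nernst equation, log Q = n(E° − E)/0.0592 = 2·(+0.76 − (+0.545))/0.0592 = 7.264.
For 2 Co^3+(aq) + 2 Br^-(aq) → 2 Co^2+(aq) + Br2(l), the reaction quotient is Q = [Co^2+(aq)]^2 / ([Co^3+(aq)]^2·[Br^-(aq)]^2).
Substituting the known concentrations and solving, log [Br^-(aq)] = −1.092 and [Br^-(aq)] = 0.081 M.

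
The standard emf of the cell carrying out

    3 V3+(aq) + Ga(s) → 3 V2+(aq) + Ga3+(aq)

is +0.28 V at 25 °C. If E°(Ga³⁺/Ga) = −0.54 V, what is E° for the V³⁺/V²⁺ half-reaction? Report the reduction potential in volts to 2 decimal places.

−0.26 V

In the reaction as written the V³⁺/V²⁺ couple is reduced (cathode) and Ga³⁺/Ga is oxidized (anode), so E°cell = E°(V³⁺/V²⁺) − E°(Ga³⁺/Ga).
E°(V³⁺/V²⁺) = E°cell + E°(anode) = +0.28 + (−0.54) = −0.26 V.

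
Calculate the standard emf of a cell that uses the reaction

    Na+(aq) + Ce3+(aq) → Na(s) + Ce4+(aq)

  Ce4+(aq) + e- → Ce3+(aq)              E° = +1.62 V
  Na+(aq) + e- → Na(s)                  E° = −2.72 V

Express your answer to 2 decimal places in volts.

In the reaction as written, Na+(aq) is reduced (cathode) and Ce4+(aq) is produced by oxidation at the anode.
E°cell = E°(cathode) − E°(anode) = −2.72 − (+1.62) = −4.34 V.
The negative E°cell means the reaction is non-spontaneous in the direction written.

−4.34 V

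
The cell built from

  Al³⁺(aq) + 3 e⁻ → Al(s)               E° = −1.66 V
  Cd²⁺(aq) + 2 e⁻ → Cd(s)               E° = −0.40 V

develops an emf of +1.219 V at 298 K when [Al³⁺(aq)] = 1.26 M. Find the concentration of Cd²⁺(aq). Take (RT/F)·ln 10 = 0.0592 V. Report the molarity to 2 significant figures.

0.048 M

Cd²⁺/Cd is the cathode (higher E°); E°cell = −0.40 − (−1.66) = +1.26 V with n = 6.
Rearranging E = E° − (0.0592/n)·log Q gives log Q = 6(+1.26 − (+1.219))/0.0592 = 4.155.
The balanced reaction is 3 Cd²⁺(aq) + 2 Al(s) → 3 Cd(s) + 2 Al³⁺(aq), so Q = [Al³⁺(aq)]^2 / [Cd²⁺(aq)]^3.
Isolating [Cd²⁺(aq)] in Q = 10^{4.155} yields log [Cd²⁺(aq)] = −1.318, i.e. 0.048 M.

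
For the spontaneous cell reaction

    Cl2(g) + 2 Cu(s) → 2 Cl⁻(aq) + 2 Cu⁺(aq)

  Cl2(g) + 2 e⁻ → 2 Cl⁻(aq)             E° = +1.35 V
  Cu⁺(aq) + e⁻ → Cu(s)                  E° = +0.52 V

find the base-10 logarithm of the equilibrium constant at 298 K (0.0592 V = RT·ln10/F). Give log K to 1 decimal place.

log K = 28.0

The Cl₂/Cl⁻ couple is reduced (cathode); E°cell = +1.35 − (+0.52) = +0.83 V with n = 2.
At equilibrium E = 0, so log K = nE°cell / 0.0592 = (2)(+0.83) / 0.0592 = 28.0.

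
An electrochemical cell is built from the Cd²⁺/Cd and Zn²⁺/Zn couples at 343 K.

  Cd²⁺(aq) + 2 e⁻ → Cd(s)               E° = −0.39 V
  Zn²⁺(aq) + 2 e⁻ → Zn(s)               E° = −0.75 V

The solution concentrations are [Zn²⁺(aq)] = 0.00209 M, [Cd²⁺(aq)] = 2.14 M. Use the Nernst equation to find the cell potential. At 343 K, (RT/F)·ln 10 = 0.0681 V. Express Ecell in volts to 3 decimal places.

+0.462 V

Cd²⁺/Cd is reduced (cathode, E° = −0.39 V) and Zn²⁺/Zn is oxidized (anode).
E°cell = −0.39 − (−0.75) = +0.36 V, with n = 2 electrons transferred.
The balanced reaction is Cd²⁺(aq) + Zn(s) → Cd(s) + Zn²⁺(aq), so Q = [Zn²⁺(aq)] / [Cd²⁺(aq)] = 0.000977 and log Q = −3.010.
By the Nernst equation, E = +0.36 − (0.0681/2)·(−3.010) = +0.462 V.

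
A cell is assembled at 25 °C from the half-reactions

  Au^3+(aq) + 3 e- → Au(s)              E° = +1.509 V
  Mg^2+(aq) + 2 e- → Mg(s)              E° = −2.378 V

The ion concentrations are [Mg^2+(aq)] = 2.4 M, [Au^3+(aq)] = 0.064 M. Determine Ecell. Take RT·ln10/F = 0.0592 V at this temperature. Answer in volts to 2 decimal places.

+3.85 V

Au³⁺/Au is reduced (cathode, E° = +1.509 V) and Mg²⁺/Mg is oxidized (anode).
E°cell = E°cat − E°an = +1.509 − (−2.378) = +3.887 V; n = 6.
The balanced reaction is 2 Au^3+(aq) + 3 Mg(s) → 2 Au(s) + 3 Mg^2+(aq), so Q = [Mg^2+(aq)]^3 / [Au^3+(aq)]^2 = 3.37×10^3 and log Q = 3.528.
E = E° − (0.0592/n)·log Q = +3.887 − (0.0592/6)(3.528) = +3.85 V.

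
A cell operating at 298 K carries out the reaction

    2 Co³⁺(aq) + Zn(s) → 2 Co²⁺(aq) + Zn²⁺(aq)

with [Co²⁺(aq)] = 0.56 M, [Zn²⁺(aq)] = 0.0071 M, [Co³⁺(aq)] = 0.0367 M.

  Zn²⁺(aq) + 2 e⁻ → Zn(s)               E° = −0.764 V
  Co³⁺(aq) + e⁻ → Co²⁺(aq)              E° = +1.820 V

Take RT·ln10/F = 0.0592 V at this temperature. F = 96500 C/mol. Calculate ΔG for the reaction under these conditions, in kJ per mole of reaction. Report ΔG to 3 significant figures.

−497 kJ/mol

The standard cell potential is +1.820 − (−0.764) = +2.584 V, with n = 2 electrons in the balanced equation.
The reaction quotient is ([Co²⁺(aq)]^2·[Zn²⁺(aq)]) / [Co³⁺(aq)]^2 = 1.65; by Nernst, E = +2.584 − (0.0592/2)(0.218) = +2.5775 V.
ΔG = −nFE = −(2)(96500)(+2.5775) J/mol = −497 kJ/mol.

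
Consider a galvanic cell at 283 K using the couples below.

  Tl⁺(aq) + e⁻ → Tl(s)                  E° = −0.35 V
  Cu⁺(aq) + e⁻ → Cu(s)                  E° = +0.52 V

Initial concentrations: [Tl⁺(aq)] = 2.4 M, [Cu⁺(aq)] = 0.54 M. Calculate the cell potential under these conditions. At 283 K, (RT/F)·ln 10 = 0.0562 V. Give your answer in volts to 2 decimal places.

+0.83 V

The Cu⁺/Cu couple has the more positive E°, so it is the cathode; Tl⁺/Tl is the anode.
E°cell = E°cat − E°an = +0.52 − (−0.35) = +0.87 V; n = 1.
The balanced reaction is Cu⁺(aq) + Tl(s) → Cu(s) + Tl⁺(aq), so Q = [Tl⁺(aq)] / [Cu⁺(aq)] = 4.44 and log Q = 0.648.
Applying E = E° − (RT ln10/nF)·log Q gives +0.87 − (0.0562/1)(0.648) = +0.83 V.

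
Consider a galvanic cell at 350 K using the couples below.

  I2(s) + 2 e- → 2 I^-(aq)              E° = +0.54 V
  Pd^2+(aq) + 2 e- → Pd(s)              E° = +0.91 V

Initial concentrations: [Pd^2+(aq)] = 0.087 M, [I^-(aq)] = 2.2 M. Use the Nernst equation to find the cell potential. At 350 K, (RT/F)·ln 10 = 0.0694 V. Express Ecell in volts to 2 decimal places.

+0.36 V

Pd²⁺/Pd is reduced (cathode, E° = +0.91 V) and I₂/I⁻ is oxidized (anode).
The standard potential is +0.91 − (+0.54) = +0.37 V and the balanced reaction transfers n = 2 electrons.
Balancing gives Pd^2+(aq) + 2 I^-(aq) → Pd(s) + I2(s); hence Q = 1 / ([Pd^2+(aq)]·[I^-(aq)]^2) = 2.37 (log Q = 0.376).
By the Nernst equation, E = +0.37 − (0.0694/2)·(0.376) = +0.36 V.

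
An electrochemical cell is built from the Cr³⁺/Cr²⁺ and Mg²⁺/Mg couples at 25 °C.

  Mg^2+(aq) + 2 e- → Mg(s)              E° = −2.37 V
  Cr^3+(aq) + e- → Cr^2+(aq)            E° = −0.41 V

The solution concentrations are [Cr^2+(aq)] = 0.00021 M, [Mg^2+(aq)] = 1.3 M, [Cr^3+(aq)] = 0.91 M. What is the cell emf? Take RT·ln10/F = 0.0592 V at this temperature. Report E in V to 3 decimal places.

+2.172 V

Cr³⁺/Cr²⁺ is reduced (cathode, E° = −0.41 V) and Mg²⁺/Mg is oxidized (anode).
The standard potential is −0.41 − (−2.37) = +1.96 V and the balanced reaction transfers n = 2 electrons.
For the overall reaction 2 Cr^3+(aq) + Mg(s) → 2 Cr^2+(aq) + Mg^2+(aq), Q = ([Cr^2+(aq)]^2·[Mg^2+(aq)]) / [Cr^3+(aq)]^2 = 6.92×10^−8, giving log Q = −7.160.
E = E° − (0.0592/n)·log Q = +1.96 − (0.0592/2)(−7.160) = +2.172 V.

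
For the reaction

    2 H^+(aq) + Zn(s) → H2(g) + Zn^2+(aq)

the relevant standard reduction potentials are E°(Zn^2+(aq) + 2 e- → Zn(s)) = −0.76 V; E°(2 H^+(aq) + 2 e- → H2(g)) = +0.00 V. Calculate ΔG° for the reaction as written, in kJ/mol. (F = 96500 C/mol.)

−147 kJ/mol

In the reaction as written H^+(aq) is reduced, so the 2H⁺/H₂ couple is the cathode and Zn²⁺/Zn is the anode.
E°cell = +0.00 − (−0.76) = +0.76 V; balancing electrons gives n = 2.
ΔG° = −nFE°cell = −(2)(96500)(+0.76) J/mol = −147 kJ/mol.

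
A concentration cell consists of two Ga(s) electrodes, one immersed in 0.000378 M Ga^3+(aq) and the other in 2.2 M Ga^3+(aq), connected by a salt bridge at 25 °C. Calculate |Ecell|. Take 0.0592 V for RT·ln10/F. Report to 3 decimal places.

0.074 V

For a concentration cell E°cell = 0, since both electrodes use the same couple.
The compartment with the higher Ga^3+(aq) concentration (2.2 M) acts as the cathode; ions are reduced there and produced at the dilute (0.000378 M) anode.
With n = 3, Ecell = −(0.0592/3)·log([dilute]/[conc]) = −(0.0592/3)·log(0.000378/2.2) = +0.074 V.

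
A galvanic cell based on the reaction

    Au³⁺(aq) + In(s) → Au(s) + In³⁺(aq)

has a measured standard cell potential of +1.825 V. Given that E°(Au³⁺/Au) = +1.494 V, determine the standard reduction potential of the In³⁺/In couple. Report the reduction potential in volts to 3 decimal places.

In the reaction as written the Au³⁺/Au couple is reduced (cathode) and In³⁺/In is oxidized (anode), so E°cell = E°(Au³⁺/Au) − E°(In³⁺/In).
E°(In³⁺/In) = E°(cathode) − E°cell = +1.494 − (+1.825) = −0.331 V.

−0.331 V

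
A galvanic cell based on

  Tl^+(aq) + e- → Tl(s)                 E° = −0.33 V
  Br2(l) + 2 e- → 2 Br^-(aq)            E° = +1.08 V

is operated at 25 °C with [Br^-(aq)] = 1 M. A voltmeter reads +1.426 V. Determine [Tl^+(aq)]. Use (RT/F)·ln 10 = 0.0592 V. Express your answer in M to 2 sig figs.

Br₂/Br⁻ is the cathode (higher E°); E°cell = +1.08 − (−0.33) = +1.41 V with n = 2.
Since E = E° − (0.0592/n)·log Q, log Q = n(E° − E)/0.0592 = −0.541.
For Br2(l) + 2 Tl(s) → 2 Br^-(aq) + 2 Tl^+(aq), the reaction quotient is Q = [Br^-(aq)]^2·[Tl^+(aq)]^2.
Substituting the known concentrations and solving, log [Tl^+(aq)] = −0.271 and [Tl^+(aq)] = 0.54 M.

0.54 M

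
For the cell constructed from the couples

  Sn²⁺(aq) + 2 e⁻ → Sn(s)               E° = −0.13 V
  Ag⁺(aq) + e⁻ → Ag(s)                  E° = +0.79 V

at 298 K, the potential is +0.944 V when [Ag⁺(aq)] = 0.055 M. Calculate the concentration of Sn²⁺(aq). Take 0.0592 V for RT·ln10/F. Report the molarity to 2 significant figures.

The Ag⁺/Ag couple has the larger reduction potential, so it is the cathode: E°cell = +0.79 − (−0.13) = +0.92 V and n = 2.
Rearranging E = E° − (0.0592/n)·log Q gives log Q = 2(+0.92 − (+0.944))/0.0592 = −0.811.
For 2 Ag⁺(aq) + Sn(s) → 2 Ag(s) + Sn²⁺(aq), the reaction quotient is Q = [Sn²⁺(aq)] / [Ag⁺(aq)]^2.
Solving for the unknown gives log [Sn²⁺(aq)] = −3.330, so [Sn²⁺(aq)] ≈ 0.00047 M.

0.00047 M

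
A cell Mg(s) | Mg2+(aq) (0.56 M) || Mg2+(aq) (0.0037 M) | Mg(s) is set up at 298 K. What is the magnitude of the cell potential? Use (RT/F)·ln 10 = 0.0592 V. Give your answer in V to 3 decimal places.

For a concentration cell E°cell = 0, since both electrodes use the same couple.
The compartment with the higher Mg2+(aq) concentration (0.56 M) acts as the cathode; ions are reduced there and produced at the dilute (0.0037 M) anode.
With n = 2, Ecell = −(0.0592/2)·log([dilute]/[conc]) = −(0.0592/2)·log(0.0037/0.56) = +0.065 V.

0.065 V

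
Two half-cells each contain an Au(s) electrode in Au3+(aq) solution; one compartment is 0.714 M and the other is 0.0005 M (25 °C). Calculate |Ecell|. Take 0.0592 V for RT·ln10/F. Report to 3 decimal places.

0.062 V

For a concentration cell E°cell = 0, since both electrodes use the same couple.
The compartment with the higher Au3+(aq) concentration (0.714 M) acts as the cathode; ions are reduced there and produced at the dilute (0.0005 M) anode.
With n = 3, Ecell = −(0.0592/3)·log([dilute]/[conc]) = −(0.0592/3)·log(0.0005/0.714) = +0.062 V.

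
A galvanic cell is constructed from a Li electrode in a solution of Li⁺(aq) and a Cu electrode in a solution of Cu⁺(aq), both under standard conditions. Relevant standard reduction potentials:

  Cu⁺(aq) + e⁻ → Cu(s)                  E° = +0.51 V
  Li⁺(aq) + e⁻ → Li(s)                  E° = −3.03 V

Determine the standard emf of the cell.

Of the two couples in this cell, the one with the more positive reduction potential is reduced at the cathode: here that is Cu⁺/Cu (+0.51 V); Li⁺/Li (−3.03 V) is the anode.
E°cell = E°(cathode) − E°(anode) = +0.51 − (−3.03) = +3.54 V.

+3.54 V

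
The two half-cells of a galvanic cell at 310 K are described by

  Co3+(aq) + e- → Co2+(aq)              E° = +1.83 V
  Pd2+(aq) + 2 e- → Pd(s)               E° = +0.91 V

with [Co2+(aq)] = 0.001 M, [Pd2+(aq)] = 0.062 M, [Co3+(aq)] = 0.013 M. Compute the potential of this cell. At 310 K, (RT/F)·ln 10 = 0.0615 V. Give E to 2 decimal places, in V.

Since E°(Co³⁺/Co²⁺) > E°(Pd²⁺/Pd), Co³⁺/Co²⁺ serves as the cathode.
The standard potential is +1.83 − (+0.91) = +0.92 V and the balanced reaction transfers n = 2 electrons.
Balancing gives 2 Co3+(aq) + Pd(s) → 2 Co2+(aq) + Pd2+(aq); hence Q = ([Co2+(aq)]^2·[Pd2+(aq)]) / [Co3+(aq)]^2 = 0.000367 (log Q = −3.435).
Applying E = E° − (RT ln10/nF)·log Q gives +0.92 − (0.0615/2)(−3.435) = +1.03 V.

+1.03 V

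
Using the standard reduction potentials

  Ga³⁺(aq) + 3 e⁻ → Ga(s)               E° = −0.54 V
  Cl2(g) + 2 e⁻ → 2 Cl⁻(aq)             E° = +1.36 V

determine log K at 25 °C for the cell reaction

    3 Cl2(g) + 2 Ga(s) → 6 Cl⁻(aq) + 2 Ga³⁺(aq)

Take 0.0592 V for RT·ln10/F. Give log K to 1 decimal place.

The Cl₂/Cl⁻ couple is reduced (cathode); E°cell = +1.36 − (−0.54) = +1.90 V with n = 6.
At equilibrium E = 0, so log K = nE°cell / 0.0592 = (6)(+1.90) / 0.0592 = 192.6.

log K = 192.6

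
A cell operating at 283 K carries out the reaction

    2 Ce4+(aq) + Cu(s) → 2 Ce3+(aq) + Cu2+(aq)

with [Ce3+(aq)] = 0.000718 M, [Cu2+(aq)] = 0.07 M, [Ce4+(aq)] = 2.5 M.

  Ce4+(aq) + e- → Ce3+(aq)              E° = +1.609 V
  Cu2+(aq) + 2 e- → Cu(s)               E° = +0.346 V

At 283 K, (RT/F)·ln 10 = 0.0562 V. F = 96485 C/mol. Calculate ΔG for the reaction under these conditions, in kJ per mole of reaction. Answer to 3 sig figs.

−288 kJ/mol

The standard cell potential is +1.609 − (+0.346) = +1.263 V, with n = 2 electrons in the balanced equation.
Q = ([Ce3+(aq)]^2·[Cu2+(aq)]) / [Ce4+(aq)]^2 = 5.77×10^−9, so log Q = −8.239 and E = +1.263 − (0.0562/2)(−8.239) = +1.4945 V.
Finally ΔG = −nFE = −(2)(96485 C/mol)(+1.4945 V) = −288 kJ/mol.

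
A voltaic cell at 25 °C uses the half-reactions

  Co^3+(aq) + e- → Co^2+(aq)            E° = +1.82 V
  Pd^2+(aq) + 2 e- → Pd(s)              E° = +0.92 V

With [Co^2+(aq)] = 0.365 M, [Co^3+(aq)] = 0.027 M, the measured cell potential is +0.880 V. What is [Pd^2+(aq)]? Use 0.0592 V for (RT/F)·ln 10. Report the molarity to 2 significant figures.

The Co³⁺/Co²⁺ couple has the larger reduction potential, so it is the cathode: E°cell = +1.82 − (+0.92) = +0.90 V and n = 2.
Since E = E° − (0.0592/n)·log Q, log Q = n(E° − E)/0.0592 = 0.676.
Balancing electrons gives 2 Co^3+(aq) + Pd(s) → 2 Co^2+(aq) + Pd^2+(aq); thus Q = ([Co^2+(aq)]^2·[Pd^2+(aq)]) / [Co^3+(aq)]^2.
Substituting the known concentrations and solving, log [Pd^2+(aq)] = −1.586 and [Pd^2+(aq)] = 0.026 M.

0.026 M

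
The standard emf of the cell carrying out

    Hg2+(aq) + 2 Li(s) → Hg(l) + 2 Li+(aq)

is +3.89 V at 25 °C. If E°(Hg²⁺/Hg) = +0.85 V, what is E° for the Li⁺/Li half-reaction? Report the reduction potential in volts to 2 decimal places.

−3.04 V

In the reaction as written the Hg²⁺/Hg couple is reduced (cathode) and Li⁺/Li is oxidized (anode), so E°cell = E°(Hg²⁺/Hg) − E°(Li⁺/Li).
E°(Li⁺/Li) = E°(cathode) − E°cell = +0.85 − (+3.89) = −3.04 V.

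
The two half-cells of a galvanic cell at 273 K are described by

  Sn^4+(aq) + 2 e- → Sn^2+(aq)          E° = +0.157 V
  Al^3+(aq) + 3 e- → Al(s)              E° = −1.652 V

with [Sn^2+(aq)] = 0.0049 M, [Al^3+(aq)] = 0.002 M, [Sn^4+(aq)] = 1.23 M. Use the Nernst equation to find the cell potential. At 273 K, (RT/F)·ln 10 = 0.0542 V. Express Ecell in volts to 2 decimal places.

Since E°(Sn⁴⁺/Sn²⁺) > E°(Al³⁺/Al), Sn⁴⁺/Sn²⁺ serves as the cathode.
The standard potential is +0.157 − (−1.652) = +1.809 V and the balanced reaction transfers n = 6 electrons.
For the overall reaction 3 Sn^4+(aq) + 2 Al(s) → 3 Sn^2+(aq) + 2 Al^3+(aq), Q = ([Sn^2+(aq)]^3·[Al^3+(aq)]^2) / [Sn^4+(aq)]^3 = 2.53×10^−13, giving log Q = −12.597.
By the Nernst equation, E = +1.809 − (0.0542/6)·(−12.597) = +1.92 V.

+1.92 V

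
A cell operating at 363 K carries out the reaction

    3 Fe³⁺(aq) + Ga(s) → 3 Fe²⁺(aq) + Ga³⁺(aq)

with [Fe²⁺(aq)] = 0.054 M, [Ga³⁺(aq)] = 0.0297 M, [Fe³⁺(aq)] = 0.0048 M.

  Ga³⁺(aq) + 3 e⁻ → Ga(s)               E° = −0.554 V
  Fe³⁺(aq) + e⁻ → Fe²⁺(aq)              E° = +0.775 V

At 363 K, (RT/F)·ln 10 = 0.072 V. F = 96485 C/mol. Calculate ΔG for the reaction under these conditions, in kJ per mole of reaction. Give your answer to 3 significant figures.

−373 kJ/mol

The standard cell potential is +0.775 − (−0.554) = +1.329 V, with n = 3 electrons in the balanced equation.
Here Q = ([Fe²⁺(aq)]^3·[Ga³⁺(aq)]) / [Fe³⁺(aq)]^3 = 42.3 (log Q = 1.626), giving E = +1.329 − (0.072/3)·(1.626) = +1.2900 V.
ΔG = −nFE = −(3)(96485)(+1.2900) J/mol = −373 kJ/mol.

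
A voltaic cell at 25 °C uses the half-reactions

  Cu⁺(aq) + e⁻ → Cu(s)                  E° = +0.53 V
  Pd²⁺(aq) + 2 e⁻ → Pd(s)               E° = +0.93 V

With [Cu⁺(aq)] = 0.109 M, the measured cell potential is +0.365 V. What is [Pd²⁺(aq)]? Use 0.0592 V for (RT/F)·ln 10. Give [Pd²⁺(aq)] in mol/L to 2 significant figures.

The Pd²⁺/Pd couple has the larger reduction potential, so it is the cathode: E°cell = +0.93 − (+0.53) = +0.40 V and n = 2.
Rearranging E = E° − (0.0592/n)·log Q gives log Q = 2(+0.40 − (+0.365))/0.0592 = 1.182.
For Pd²⁺(aq) + 2 Cu(s) → Pd(s) + 2 Cu⁺(aq), the reaction quotient is Q = [Cu⁺(aq)]^2 / [Pd²⁺(aq)].
Solving for the unknown gives log [Pd²⁺(aq)] = −3.107, so [Pd²⁺(aq)] ≈ 0.00078 M.

0.00078 M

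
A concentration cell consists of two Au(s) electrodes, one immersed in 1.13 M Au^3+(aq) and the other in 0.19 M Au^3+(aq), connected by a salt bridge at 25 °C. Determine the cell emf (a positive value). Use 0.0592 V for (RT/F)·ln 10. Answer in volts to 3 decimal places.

0.015 V

For a concentration cell E°cell = 0, since both electrodes use the same couple.
The compartment with the higher Au^3+(aq) concentration (1.13 M) acts as the cathode; ions are reduced there and produced at the dilute (0.19 M) anode.
With n = 3, Ecell = −(0.0592/3)·log([dilute]/[conc]) = −(0.0592/3)·log(0.19/1.13) = +0.015 V.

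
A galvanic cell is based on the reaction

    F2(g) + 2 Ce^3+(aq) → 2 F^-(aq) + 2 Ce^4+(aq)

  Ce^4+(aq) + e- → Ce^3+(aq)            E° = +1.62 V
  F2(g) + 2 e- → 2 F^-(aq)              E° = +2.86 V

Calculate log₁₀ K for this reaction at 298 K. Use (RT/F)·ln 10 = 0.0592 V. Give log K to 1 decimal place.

The F₂/F⁻ couple is reduced (cathode); E°cell = +2.86 − (+1.62) = +1.24 V with n = 2.
At equilibrium E = 0, so log K = nE°cell / 0.0592 = (2)(+1.24) / 0.0592 = 41.9.

log K = 41.9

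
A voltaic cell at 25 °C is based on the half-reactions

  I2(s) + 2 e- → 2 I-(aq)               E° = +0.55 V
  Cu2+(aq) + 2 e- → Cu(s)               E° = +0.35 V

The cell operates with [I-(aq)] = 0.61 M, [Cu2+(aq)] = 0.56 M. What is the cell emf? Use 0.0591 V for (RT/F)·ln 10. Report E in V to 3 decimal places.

The I₂/I⁻ couple has the more positive E°, so it is the cathode; Cu²⁺/Cu is the anode.
The standard potential is +0.55 − (+0.35) = +0.20 V and the balanced reaction transfers n = 2 electrons.
For the overall reaction I2(s) + Cu(s) → 2 I-(aq) + Cu2+(aq), Q = [I-(aq)]^2·[Cu2+(aq)] = 0.208, giving log Q = −0.681.
By the Nernst equation, E = +0.20 − (0.0591/2)·(−0.681) = +0.220 V.

+0.220 V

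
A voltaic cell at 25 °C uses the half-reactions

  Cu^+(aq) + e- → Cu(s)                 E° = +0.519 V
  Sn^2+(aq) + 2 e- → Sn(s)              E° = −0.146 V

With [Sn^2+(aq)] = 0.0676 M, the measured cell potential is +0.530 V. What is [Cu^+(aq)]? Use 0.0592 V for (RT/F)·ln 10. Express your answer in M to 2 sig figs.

0.0014 M

The Cu⁺/Cu couple has the larger reduction potential, so it is the cathode: E°cell = +0.519 − (−0.146) = +0.665 V and n = 2.
Since E = E° − (0.0592/n)·log Q, log Q = n(E° − E)/0.0592 = 4.561.
The balanced reaction is 2 Cu^+(aq) + Sn(s) → 2 Cu(s) + Sn^2+(aq), so Q = [Sn^2+(aq)] / [Cu^+(aq)]^2.
Substituting the known concentrations and solving, log [Cu^+(aq)] = −2.866 and [Cu^+(aq)] = 0.0014 M.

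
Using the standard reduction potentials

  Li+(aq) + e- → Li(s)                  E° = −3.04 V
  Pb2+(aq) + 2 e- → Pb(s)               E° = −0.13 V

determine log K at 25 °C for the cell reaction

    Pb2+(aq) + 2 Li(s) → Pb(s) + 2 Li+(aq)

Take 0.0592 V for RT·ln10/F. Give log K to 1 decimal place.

log K = 98.3

The Pb²⁺/Pb couple is reduced (cathode); E°cell = −0.13 − (−3.04) = +2.91 V with n = 2.
At equilibrium E = 0, so log K = nE°cell / 0.0592 = (2)(+2.91) / 0.0592 = 98.3.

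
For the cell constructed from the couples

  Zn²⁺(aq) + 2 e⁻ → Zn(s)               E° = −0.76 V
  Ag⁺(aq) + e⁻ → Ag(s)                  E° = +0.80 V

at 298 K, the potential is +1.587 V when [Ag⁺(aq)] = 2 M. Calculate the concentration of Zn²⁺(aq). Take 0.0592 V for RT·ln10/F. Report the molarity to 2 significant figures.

With Ag⁺/Ag at the cathode and Zn²⁺/Zn at the anode, E°cell = +0.80 − (−0.76) = +1.56 V (n = 2).
Since E = E° − (0.0592/n)·log Q, log Q = n(E° − E)/0.0592 = −0.912.
Balancing electrons gives 2 Ag⁺(aq) + Zn(s) → 2 Ag(s) + Zn²⁺(aq); thus Q = [Zn²⁺(aq)] / [Ag⁺(aq)]^2.
Solving for the unknown gives log [Zn²⁺(aq)] = −0.310, so [Zn²⁺(aq)] ≈ 0.49 M.

0.49 M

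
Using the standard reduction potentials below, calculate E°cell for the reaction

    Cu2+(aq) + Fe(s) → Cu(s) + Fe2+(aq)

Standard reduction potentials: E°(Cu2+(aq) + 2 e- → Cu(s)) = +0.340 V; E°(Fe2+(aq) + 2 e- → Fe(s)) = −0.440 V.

+0.780 V

In the reaction as written, Cu2+(aq) is reduced (cathode) and Fe2+(aq) is produced by oxidation at the anode.
E°cell = E°(cathode) − E°(anode) = +0.340 − (−0.440) = +0.780 V.
The positive value indicates the reaction is spontaneous as written.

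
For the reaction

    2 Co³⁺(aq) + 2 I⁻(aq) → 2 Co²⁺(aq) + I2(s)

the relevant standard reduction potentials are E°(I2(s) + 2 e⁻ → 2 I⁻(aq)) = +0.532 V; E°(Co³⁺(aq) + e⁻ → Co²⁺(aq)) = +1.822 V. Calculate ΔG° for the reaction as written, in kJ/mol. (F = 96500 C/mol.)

In the reaction as written Co³⁺(aq) is reduced, so the Co³⁺/Co²⁺ couple is the cathode and I₂/I⁻ is the anode.
E°cell = +1.822 − (+0.532) = +1.290 V; balancing electrons gives n = 2.
ΔG° = −nFE°cell = −(2)(96500)(+1.290) J/mol = −249 kJ/mol.

−249 kJ/mol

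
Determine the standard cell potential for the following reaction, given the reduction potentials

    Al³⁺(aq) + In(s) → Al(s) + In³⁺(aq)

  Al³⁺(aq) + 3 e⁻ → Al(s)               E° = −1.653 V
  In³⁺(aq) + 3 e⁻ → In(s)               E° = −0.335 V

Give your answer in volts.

In the reaction as written, Al³⁺(aq) is reduced (cathode) and In³⁺(aq) is produced by oxidation at the anode.
E°cell = E°(cathode) − E°(anode) = −1.653 − (−0.335) = −1.318 V.
The negative E°cell means the reaction is non-spontaneous in the direction written.

−1.318 V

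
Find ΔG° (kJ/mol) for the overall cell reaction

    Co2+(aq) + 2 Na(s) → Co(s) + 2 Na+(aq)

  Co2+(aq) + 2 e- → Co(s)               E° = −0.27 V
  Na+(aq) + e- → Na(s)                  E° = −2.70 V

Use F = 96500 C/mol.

−469 kJ/mol

In the reaction as written Co2+(aq) is reduced, so the Co²⁺/Co couple is the cathode and Na⁺/Na is the anode.
E°cell = −0.27 − (−2.70) = +2.43 V; balancing electrons gives n = 2.
ΔG° = −nFE°cell = −(2)(96500)(+2.43) J/mol = −469 kJ/mol.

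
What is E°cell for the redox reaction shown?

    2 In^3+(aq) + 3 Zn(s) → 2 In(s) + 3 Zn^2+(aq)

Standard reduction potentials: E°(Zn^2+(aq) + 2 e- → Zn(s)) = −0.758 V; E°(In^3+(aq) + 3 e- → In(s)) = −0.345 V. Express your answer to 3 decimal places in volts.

In^3+(aq) gains electrons, so the In³⁺/In couple is the cathode; the Zn²⁺/Zn couple is the anode.
E°cell = E°(cathode) − E°(anode) = −0.345 − (−0.758) = +0.413 V.

+0.413 V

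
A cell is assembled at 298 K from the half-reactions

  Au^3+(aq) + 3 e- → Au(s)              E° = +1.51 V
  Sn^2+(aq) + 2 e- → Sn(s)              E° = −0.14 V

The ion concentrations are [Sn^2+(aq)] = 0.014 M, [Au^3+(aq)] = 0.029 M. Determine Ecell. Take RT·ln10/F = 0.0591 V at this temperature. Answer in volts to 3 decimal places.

+1.674 V

Since E°(Au³⁺/Au) > E°(Sn²⁺/Sn), Au³⁺/Au serves as the cathode.
E°cell = E°cat − E°an = +1.51 − (−0.14) = +1.65 V; n = 6.
The balanced reaction is 2 Au^3+(aq) + 3 Sn(s) → 2 Au(s) + 3 Sn^2+(aq), so Q = [Sn^2+(aq)]^3 / [Au^3+(aq)]^2 = 0.00326 and log Q = −2.486.
Applying E = E° − (RT ln10/nF)·log Q gives +1.65 − (0.0591/6)(−2.486) = +1.674 V.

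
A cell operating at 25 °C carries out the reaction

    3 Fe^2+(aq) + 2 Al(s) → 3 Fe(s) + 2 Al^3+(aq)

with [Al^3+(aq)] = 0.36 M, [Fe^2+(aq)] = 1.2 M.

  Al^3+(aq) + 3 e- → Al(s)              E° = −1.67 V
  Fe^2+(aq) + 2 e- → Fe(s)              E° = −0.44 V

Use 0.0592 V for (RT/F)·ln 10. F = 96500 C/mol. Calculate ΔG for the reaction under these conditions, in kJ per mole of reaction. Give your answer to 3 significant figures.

−719 kJ/mol

With Fe²⁺/Fe reduced at the cathode, E°cell = −0.44 − (−1.67) = +1.23 V and n = 6.
Here Q = [Al^3+(aq)]^2 / [Fe^2+(aq)]^3 = 0.075 (log Q = −1.125), giving E = +1.23 − (0.0592/6)·(−1.125) = +1.2411 V.
Then ΔG = −nFE = −6 × 96500 × +1.2411 J/mol = −719 kJ/mol.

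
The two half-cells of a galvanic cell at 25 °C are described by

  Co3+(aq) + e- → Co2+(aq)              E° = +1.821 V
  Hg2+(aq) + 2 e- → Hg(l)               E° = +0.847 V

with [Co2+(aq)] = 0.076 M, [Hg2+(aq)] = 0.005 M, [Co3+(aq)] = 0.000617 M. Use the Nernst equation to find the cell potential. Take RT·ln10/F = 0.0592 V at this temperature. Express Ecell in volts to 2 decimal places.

+0.92 V

Since E°(Co³⁺/Co²⁺) > E°(Hg²⁺/Hg), Co³⁺/Co²⁺ serves as the cathode.
E°cell = +1.821 − (+0.847) = +0.974 V, with n = 2 electrons transferred.
For the overall reaction 2 Co3+(aq) + Hg(l) → 2 Co2+(aq) + Hg2+(aq), Q = ([Co2+(aq)]^2·[Hg2+(aq)]) / [Co3+(aq)]^2 = 75.9, giving log Q = 1.880.
By the Nernst equation, E = +0.974 − (0.0592/2)·(1.880) = +0.92 V.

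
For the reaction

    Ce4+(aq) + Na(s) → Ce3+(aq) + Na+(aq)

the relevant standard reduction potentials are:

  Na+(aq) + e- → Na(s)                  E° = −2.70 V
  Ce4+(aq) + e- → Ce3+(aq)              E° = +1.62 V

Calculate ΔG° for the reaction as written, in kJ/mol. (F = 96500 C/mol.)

−417 kJ/mol

In the reaction as written Ce4+(aq) is reduced, so the Ce⁴⁺/Ce³⁺ couple is the cathode and Na⁺/Na is the anode.
E°cell = +1.62 − (−2.70) = +4.32 V; balancing electrons gives n = 1.
ΔG° = −nFE°cell = −(1)(96500)(+4.32) J/mol = −417 kJ/mol.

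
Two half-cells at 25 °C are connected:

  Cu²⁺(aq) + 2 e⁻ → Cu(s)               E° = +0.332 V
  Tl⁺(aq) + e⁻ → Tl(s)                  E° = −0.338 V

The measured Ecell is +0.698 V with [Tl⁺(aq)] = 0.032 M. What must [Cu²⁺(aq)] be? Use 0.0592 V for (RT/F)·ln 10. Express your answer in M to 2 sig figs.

The Cu²⁺/Cu couple has the larger reduction potential, so it is the cathode: E°cell = +0.332 − (−0.338) = +0.670 V and n = 2.
Since E = E° − (0.0592/n)·log Q, log Q = n(E° − E)/0.0592 = −0.946.
Balancing electrons gives Cu²⁺(aq) + 2 Tl(s) → Cu(s) + 2 Tl⁺(aq); thus Q = [Tl⁺(aq)]^2 / [Cu²⁺(aq)].
Solving for the unknown gives log [Cu²⁺(aq)] = −2.044, so [Cu²⁺(aq)] ≈ 0.0090 M.

0.0090 M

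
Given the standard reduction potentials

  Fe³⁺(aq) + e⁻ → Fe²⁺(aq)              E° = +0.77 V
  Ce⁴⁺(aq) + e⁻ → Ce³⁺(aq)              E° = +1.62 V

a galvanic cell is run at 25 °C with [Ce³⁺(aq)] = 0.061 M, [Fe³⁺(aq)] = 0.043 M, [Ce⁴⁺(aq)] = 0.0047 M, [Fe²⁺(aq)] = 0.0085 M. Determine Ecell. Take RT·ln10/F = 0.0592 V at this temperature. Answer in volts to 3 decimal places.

Since E°(Ce⁴⁺/Ce³⁺) > E°(Fe³⁺/Fe²⁺), Ce⁴⁺/Ce³⁺ serves as the cathode.
The standard potential is +1.62 − (+0.77) = +0.85 V and the balanced reaction transfers n = 1 electron.
Balancing gives Ce⁴⁺(aq) + Fe²⁺(aq) → Ce³⁺(aq) + Fe³⁺(aq); hence Q = ([Ce³⁺(aq)]·[Fe³⁺(aq)]) / ([Ce⁴⁺(aq)]·[Fe²⁺(aq)]) = 65.7 (log Q = 1.817).
E = E° − (0.0592/n)·log Q = +0.85 − (0.0592/1)(1.817) = +0.742 V.

+0.742 V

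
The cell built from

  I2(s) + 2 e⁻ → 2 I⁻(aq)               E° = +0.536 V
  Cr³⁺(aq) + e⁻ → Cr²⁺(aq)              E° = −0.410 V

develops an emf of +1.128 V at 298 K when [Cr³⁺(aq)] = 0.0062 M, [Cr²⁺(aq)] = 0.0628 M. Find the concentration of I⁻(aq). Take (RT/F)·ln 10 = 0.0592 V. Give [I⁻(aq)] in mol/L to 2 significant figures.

0.0085 M

The I₂/I⁻ couple has the larger reduction potential, so it is the cathode: E°cell = +0.536 − (−0.410) = +0.946 V and n = 2.
From the Nernst equation, log Q = n(E° − E)/0.0592 = 2·(+0.946 − (+1.128))/0.0592 = −6.149.
For I2(s) + 2 Cr²⁺(aq) → 2 I⁻(aq) + 2 Cr³⁺(aq), the reaction quotient is Q = ([I⁻(aq)]^2·[Cr³⁺(aq)]^2) / [Cr²⁺(aq)]^2.
Substituting the known concentrations and solving, log [I⁻(aq)] = −2.069 and [I⁻(aq)] = 0.0085 M.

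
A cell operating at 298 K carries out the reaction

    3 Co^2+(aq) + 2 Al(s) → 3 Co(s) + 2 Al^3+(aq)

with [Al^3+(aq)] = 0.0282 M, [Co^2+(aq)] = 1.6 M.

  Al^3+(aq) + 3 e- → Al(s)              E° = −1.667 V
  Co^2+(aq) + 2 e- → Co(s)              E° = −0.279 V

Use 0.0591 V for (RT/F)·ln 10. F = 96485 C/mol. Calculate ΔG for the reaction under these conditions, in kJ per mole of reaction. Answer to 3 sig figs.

The standard cell potential is −0.279 − (−1.667) = +1.388 V, with n = 6 electrons in the balanced equation.
Q = [Al^3+(aq)]^2 / [Co^2+(aq)]^3 = 0.000194, so log Q = −3.712 and E = +1.388 − (0.0591/6)(−3.712) = +1.4246 V.
Finally ΔG = −nFE = −(6)(96485 C/mol)(+1.4246 V) = −825 kJ/mol.

−825 kJ/mol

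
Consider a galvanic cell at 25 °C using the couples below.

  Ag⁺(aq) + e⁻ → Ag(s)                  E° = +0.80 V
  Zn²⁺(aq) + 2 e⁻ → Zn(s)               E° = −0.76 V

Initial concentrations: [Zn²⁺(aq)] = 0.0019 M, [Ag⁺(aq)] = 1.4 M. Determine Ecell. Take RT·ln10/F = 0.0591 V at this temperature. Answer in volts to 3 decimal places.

+1.649 V

Since E°(Ag⁺/Ag) > E°(Zn²⁺/Zn), Ag⁺/Ag serves as the cathode.
The standard potential is +0.80 − (−0.76) = +1.56 V and the balanced reaction transfers n = 2 electrons.
Balancing gives 2 Ag⁺(aq) + Zn(s) → 2 Ag(s) + Zn²⁺(aq); hence Q = [Zn²⁺(aq)] / [Ag⁺(aq)]^2 = 0.000969 (log Q = −3.014).
By the Nernst equation, E = +1.56 − (0.0591/2)·(−3.014) = +1.649 V.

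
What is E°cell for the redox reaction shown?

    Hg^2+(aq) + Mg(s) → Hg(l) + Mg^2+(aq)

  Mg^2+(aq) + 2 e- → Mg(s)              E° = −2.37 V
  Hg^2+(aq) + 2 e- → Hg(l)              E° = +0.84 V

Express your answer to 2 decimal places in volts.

In the reaction as written, Hg^2+(aq) is reduced (cathode) and Mg^2+(aq) is produced by oxidation at the anode.
E°cell = E°(cathode) − E°(anode) = +0.84 − (−2.37) = +3.21 V.

+3.21 V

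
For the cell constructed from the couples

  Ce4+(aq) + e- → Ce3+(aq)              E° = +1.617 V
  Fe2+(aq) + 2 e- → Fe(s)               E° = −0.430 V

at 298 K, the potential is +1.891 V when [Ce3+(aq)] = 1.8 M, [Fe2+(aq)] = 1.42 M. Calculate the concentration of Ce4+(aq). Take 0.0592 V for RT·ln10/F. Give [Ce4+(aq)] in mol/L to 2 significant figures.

0.0050 M

Ce⁴⁺/Ce³⁺ is the cathode (higher E°); E°cell = +1.617 − (−0.430) = +2.047 V with n = 2.
Rearranging E = E° − (0.0592/n)·log Q gives log Q = 2(+2.047 − (+1.891))/0.0592 = 5.270.
Balancing electrons gives 2 Ce4+(aq) + Fe(s) → 2 Ce3+(aq) + Fe2+(aq); thus Q = ([Ce3+(aq)]^2·[Fe2+(aq)]) / [Ce4+(aq)]^2.
Solving for the unknown gives log [Ce4+(aq)] = −2.304, so [Ce4+(aq)] ≈ 0.0050 M.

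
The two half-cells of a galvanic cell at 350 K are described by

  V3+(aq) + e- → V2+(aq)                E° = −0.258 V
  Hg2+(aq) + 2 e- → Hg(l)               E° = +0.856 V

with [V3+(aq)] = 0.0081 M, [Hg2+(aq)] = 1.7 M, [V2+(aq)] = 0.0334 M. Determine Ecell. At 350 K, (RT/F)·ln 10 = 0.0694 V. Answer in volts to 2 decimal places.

Since E°(Hg²⁺/Hg) > E°(V³⁺/V²⁺), Hg²⁺/Hg serves as the cathode.
E°cell = +0.856 − (−0.258) = +1.114 V, with n = 2 electrons transferred.
For the overall reaction Hg2+(aq) + 2 V2+(aq) → Hg(l) + 2 V3+(aq), Q = [V3+(aq)]^2 / ([Hg2+(aq)]·[V2+(aq)]^2) = 0.0346, giving log Q = −1.461.
E = E° − (0.0694/n)·log Q = +1.114 − (0.0694/2)(−1.461) = +1.16 V.

+1.16 V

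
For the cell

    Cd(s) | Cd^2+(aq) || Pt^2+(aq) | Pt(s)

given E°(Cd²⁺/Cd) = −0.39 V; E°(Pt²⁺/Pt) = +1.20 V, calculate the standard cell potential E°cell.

+1.59 V

By convention the left-hand electrode in cell notation is the anode (oxidation) and the right-hand electrode is the cathode (reduction).
E°cell = E°(right) − E°(left) = +1.20 − (−0.39) = +1.59 V.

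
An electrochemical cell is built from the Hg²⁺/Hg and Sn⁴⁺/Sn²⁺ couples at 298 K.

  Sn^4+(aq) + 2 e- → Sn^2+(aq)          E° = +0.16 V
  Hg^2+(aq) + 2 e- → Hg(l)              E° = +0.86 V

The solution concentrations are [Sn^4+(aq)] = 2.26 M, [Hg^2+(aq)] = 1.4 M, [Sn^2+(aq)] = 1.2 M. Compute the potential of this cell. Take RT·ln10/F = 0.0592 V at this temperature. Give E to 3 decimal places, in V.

+0.696 V

The Hg²⁺/Hg couple has the more positive E°, so it is the cathode; Sn⁴⁺/Sn²⁺ is the anode.
E°cell = E°cat − E°an = +0.86 − (+0.16) = +0.70 V; n = 2.
The balanced reaction is Hg^2+(aq) + Sn^2+(aq) → Hg(l) + Sn^4+(aq), so Q = [Sn^4+(aq)] / ([Hg^2+(aq)]·[Sn^2+(aq)]) = 1.35 and log Q = 0.129.
By the Nernst equation, E = +0.70 − (0.0592/2)·(0.129) = +0.696 V.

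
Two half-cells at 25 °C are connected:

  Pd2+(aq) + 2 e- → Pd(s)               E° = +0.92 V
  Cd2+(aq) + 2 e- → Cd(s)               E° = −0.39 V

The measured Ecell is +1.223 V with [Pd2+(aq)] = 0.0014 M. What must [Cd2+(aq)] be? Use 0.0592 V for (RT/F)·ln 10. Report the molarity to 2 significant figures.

1.2 M

Pd²⁺/Pd is the cathode (higher E°); E°cell = +0.92 − (−0.39) = +1.31 V with n = 2.
From the Nernst equation, log Q = n(E° − E)/0.0592 = 2·(+1.31 − (+1.223))/0.0592 = 2.939.
Balancing electrons gives Pd2+(aq) + Cd(s) → Pd(s) + Cd2+(aq); thus Q = [Cd2+(aq)] / [Pd2+(aq)].
Solving for the unknown gives log [Cd2+(aq)] = 0.085, so [Cd2+(aq)] ≈ 1.2 M.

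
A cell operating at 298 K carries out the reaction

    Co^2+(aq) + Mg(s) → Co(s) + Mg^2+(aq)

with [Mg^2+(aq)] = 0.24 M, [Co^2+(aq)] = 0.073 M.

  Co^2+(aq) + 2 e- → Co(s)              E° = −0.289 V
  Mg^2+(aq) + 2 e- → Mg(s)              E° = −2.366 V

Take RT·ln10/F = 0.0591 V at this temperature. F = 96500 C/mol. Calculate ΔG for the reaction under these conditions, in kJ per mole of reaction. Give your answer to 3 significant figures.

−398 kJ/mol

With Co²⁺/Co reduced at the cathode, E°cell = −0.289 − (−2.366) = +2.077 V and n = 2.
Here Q = [Mg^2+(aq)] / [Co^2+(aq)] = 3.29 (log Q = 0.517), giving E = +2.077 − (0.0591/2)·(0.517) = +2.0617 V.
Finally ΔG = −nFE = −(2)(96500 C/mol)(+2.0617 V) = −398 kJ/mol.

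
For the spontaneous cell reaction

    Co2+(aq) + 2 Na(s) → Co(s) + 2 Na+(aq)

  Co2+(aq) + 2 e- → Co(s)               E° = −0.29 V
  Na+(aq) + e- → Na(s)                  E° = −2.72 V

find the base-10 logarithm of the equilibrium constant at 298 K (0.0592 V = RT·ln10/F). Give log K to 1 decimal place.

The Co²⁺/Co couple is reduced (cathode); E°cell = −0.29 − (−2.72) = +2.43 V with n = 2.
At equilibrium E = 0, so log K = nE°cell / 0.0592 = (2)(+2.43) / 0.0592 = 82.1.

log K = 82.1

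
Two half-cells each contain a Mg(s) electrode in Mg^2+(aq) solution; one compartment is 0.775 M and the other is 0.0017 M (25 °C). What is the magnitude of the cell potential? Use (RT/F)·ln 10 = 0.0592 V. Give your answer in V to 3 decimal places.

For a concentration cell E°cell = 0, since both electrodes use the same couple.
The compartment with the higher Mg^2+(aq) concentration (0.775 M) acts as the cathode; ions are reduced there and produced at the dilute (0.0017 M) anode.
With n = 2, Ecell = −(0.0592/2)·log([dilute]/[conc]) = −(0.0592/2)·log(0.0017/0.775) = +0.079 V.

0.079 V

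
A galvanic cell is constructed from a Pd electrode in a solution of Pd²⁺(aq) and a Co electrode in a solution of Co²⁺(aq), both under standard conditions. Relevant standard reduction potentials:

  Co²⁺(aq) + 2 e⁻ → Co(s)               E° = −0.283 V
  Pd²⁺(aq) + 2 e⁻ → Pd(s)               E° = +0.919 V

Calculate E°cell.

+1.202 V

The Pd²⁺/Pd couple has the higher E°, so Pd ion is reduced (cathode) and Co is oxidized (anode).
E°cell = E°(cathode) − E°(anode) = +0.919 − (−0.283) = +1.202 V.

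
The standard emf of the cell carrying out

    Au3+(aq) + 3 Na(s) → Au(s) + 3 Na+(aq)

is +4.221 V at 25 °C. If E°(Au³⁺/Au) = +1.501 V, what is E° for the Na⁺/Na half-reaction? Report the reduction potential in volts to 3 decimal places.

−2.720 V

In the reaction as written the Au³⁺/Au couple is reduced (cathode) and Na⁺/Na is oxidized (anode), so E°cell = E°(Au³⁺/Au) − E°(Na⁺/Na).
E°(Na⁺/Na) = E°(cathode) − E°cell = +1.501 − (+4.221) = −2.720 V.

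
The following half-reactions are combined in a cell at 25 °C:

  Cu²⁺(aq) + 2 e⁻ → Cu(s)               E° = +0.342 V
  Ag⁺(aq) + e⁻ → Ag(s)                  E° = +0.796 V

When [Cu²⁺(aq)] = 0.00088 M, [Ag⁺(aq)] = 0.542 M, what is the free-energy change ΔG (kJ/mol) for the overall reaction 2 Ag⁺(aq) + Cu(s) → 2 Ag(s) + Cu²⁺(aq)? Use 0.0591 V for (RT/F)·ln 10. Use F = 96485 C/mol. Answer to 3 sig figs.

The standard cell potential is +0.796 − (+0.342) = +0.454 V, with n = 2 electrons in the balanced equation.
Here Q = [Cu²⁺(aq)] / [Ag⁺(aq)]^2 = 0.003 (log Q = −2.524), giving E = +0.454 − (0.0591/2)·(−2.524) = +0.5286 V.
ΔG = −nFE = −(2)(96485)(+0.5286) J/mol = −102 kJ/mol.

−102 kJ/mol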